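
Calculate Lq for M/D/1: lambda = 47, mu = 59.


M/D/1: Lq = rho^2 / (2*(1-rho)) where rho = 47/59; Lq = 1.56

1.56


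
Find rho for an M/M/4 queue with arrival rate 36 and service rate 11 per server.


rho = lambda/(c*mu) = 36/(4*11) = 0.8182

0.8182


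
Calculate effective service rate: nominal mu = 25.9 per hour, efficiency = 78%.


Effective rate = mu * efficiency = 25.9 * 0.78 = 20.2 per hour

20.2 per hour


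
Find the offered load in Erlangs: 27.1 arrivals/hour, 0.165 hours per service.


Offered load a = lambda * E[S] = 27.1 * 0.165 = 4.47 Erlangs

4.47 Erlangs


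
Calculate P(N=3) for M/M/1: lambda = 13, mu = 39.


rho = 13/39; P(n) = (1-rho)*rho^n = (1-13/39)*(13/39)^3 = 0.0247

0.0247


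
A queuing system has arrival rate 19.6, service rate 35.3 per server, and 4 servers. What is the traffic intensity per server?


rho = lambda / (c * mu) = 19.6 / (4 * 35.3) = 0.1388

0.1388


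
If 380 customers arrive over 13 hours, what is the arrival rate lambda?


lambda = total arrivals / time = 380 / 13 = 29.23 per hour

29.23 per hour


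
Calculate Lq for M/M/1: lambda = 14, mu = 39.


rho = 14/39; Lq = rho^2/(1-rho) = 0.2

0.2


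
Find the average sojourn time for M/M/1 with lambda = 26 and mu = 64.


W = 1/(mu - lambda) = 1/(64 - 26) = 0.0263 hours

0.0263 hours


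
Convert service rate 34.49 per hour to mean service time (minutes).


Mean service time = 60/mu = 60/34.49 = 1.74 minutes

1.74 minutes


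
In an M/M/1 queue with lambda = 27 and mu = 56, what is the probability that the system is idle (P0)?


P0 = 1 - rho = 1 - 27/56 = 0.5179

0.5179


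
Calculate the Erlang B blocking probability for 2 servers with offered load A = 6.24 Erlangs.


B(N,A) = (A^N/N!) / sum(A^k/k!, k=0..N) with N=2, A=6.24 = 0.7289

0.7289


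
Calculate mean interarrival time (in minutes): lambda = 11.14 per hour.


Mean interarrival time = 60/lambda = 60/11.14 = 5.39 minutes

5.39 minutes


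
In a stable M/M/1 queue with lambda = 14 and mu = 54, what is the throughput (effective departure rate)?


For a stable queue (lambda < mu), throughput = lambda = 14 per hour

14 per hour


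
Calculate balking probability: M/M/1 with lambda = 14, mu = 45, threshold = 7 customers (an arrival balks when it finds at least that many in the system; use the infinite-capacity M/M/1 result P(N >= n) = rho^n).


P(N >= 7) = rho^7 = (14/45)^7 = 0.0003

0.0003


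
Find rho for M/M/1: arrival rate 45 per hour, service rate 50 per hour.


rho = lambda/mu = 45/50 = 0.9

0.9


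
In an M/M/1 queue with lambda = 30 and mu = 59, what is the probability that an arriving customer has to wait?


P(wait) = rho = lambda/mu = 30/59 = 0.5085

0.5085


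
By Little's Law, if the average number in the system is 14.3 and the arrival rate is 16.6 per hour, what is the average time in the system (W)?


W = L / lambda = 14.3 / 16.6 = 0.8614 hours

0.8614 hours


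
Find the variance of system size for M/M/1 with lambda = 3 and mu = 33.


rho = 3/33; Var(N) = rho/(1-rho)^2 = 0.11

0.11


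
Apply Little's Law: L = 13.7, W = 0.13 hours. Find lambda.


lambda = L / W = 13.7 / 0.13 = 105.38 per hour

105.38 per hour


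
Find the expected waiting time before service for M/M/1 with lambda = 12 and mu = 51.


rho = 12/51; Wq = rho/(mu - lambda) = 0.006 hours

0.006 hours


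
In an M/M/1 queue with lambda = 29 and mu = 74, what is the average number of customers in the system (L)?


rho = 29/74; L = rho/(1-rho) = 0.64

0.64


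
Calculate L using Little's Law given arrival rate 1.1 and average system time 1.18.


L = lambda * W = 1.1 * 1.18 = 1.3

1.3


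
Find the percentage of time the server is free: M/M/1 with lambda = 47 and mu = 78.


Idle fraction = (1 - rho) * 100 = (1 - 47/78) * 100 = 39.7%

39.7%


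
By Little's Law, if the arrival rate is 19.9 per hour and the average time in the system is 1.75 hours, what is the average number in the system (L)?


L = lambda * W = 19.9 * 1.75 = 34.83

34.83


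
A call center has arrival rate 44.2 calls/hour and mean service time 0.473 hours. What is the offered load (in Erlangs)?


Offered load a = lambda * E[S] = 44.2 * 0.473 = 20.91 Erlangs

20.91 Erlangs


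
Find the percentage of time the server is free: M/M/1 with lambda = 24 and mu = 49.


Idle fraction = (1 - rho) * 100 = (1 - 24/49) * 100 = 51.0%

51.0%


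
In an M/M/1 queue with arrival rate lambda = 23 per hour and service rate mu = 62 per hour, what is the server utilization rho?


rho = lambda/mu = 23/62 = 0.371

0.371


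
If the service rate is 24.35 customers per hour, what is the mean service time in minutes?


Mean service time = 60/mu = 60/24.35 = 2.46 minutes

2.46 minutes


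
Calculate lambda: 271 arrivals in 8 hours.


lambda = total arrivals / time = 271 / 8 = 33.88 per hour

33.88 per hour


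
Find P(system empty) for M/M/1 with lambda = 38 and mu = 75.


P0 = 1 - rho = 1 - 38/75 = 0.4933

0.4933


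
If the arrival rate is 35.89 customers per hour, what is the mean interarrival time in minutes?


Mean interarrival time = 60/lambda = 60/35.89 = 1.67 minutes

1.67 minutes


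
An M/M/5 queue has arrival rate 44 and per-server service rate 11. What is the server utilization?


rho = lambda/(c*mu) = 44/(5*11) = 0.8

0.8


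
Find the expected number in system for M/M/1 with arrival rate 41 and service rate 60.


rho = 41/60; L = rho/(1-rho) = 2.16

2.16


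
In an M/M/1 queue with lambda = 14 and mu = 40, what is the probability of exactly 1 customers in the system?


rho = 14/40; P(n) = (1-rho)*rho^n = (1-14/40)*(14/40)^1 = 0.2275

0.2275


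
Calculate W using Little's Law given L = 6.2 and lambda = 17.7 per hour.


W = L / lambda = 6.2 / 17.7 = 0.3503 hours

0.3503 hours


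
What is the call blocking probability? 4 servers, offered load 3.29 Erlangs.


B(N,A) = (A^N/N!) / sum(A^k/k!, k=0..N) with N=4, A=3.29 = 0.2379

0.2379


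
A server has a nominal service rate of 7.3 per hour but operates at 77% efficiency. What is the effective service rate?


Effective rate = mu * efficiency = 7.3 * 0.77 = 5.62 per hour

5.62 per hour


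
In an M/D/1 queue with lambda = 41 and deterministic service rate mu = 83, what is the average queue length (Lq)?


M/D/1: Lq = rho^2 / (2*(1-rho)) where rho = 41/83; Lq = 0.24

0.24


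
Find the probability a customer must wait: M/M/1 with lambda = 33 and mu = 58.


P(wait) = rho = lambda/mu = 33/58 = 0.569

0.569


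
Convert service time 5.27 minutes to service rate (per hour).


mu = 60 / avg_service_time = 60 / 5.27 = 11.39 per hour

11.39 per hour


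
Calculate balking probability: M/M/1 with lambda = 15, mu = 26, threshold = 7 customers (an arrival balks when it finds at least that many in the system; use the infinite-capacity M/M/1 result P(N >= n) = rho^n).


P(N >= 7) = rho^7 = (15/26)^7 = 0.0213

0.0213


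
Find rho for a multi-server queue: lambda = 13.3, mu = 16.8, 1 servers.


rho = lambda / (c * mu) = 13.3 / (1 * 16.8) = 0.7917

0.7917


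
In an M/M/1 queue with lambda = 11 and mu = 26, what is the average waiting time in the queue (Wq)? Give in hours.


rho = 11/26; Wq = rho/(mu - lambda) = 0.0282 hours

0.0282 hours


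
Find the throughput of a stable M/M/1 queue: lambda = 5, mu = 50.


For a stable queue (lambda < mu), throughput = lambda = 5 per hour

5 per hour


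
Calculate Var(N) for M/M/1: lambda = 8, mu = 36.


rho = 8/36; Var(N) = rho/(1-rho)^2 = 0.37

0.37


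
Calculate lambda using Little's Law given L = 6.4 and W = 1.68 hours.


lambda = L / W = 6.4 / 1.68 = 3.81 per hour

3.81 per hour


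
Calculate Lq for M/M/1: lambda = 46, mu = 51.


rho = 46/51; Lq = rho^2/(1-rho) = 8.3

8.3


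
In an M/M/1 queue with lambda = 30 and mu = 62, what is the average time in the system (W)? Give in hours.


W = 1/(mu - lambda) = 1/(62 - 30) = 0.0313 hours

0.0313 hours


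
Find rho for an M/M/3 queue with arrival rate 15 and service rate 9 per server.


rho = lambda/(c*mu) = 15/(3*9) = 0.5556

0.5556


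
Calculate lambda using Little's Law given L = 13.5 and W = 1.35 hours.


lambda = L / W = 13.5 / 1.35 = 10.0 per hour

10.0 per hour


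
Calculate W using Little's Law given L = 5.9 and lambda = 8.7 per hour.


W = L / lambda = 5.9 / 8.7 = 0.6782 hours

0.6782 hours


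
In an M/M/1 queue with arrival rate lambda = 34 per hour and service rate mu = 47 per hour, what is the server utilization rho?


rho = lambda/mu = 34/47 = 0.7234

0.7234


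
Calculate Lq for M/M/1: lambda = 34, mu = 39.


rho = 34/39; Lq = rho^2/(1-rho) = 5.93

5.93


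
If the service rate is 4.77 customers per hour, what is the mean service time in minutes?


Mean service time = 60/mu = 60/4.77 = 12.58 minutes

12.58 minutes


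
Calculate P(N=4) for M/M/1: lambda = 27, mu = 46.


rho = 27/46; P(n) = (1-rho)*rho^n = (1-27/46)*(27/46)^4 = 0.049

0.049


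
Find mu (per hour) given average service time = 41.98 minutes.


mu = 60 / avg_service_time = 60 / 41.98 = 1.43 per hour

1.43 per hour


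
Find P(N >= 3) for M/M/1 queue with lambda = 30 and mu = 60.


P(N >= 3) = rho^3 = (30/60)^3 = 0.125

0.125


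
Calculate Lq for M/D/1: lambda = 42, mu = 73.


M/D/1: Lq = rho^2 / (2*(1-rho)) where rho = 42/73; Lq = 0.39

0.39


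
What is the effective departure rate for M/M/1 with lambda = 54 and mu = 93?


For a stable queue (lambda < mu), throughput = lambda = 54 per hour

54 per hour


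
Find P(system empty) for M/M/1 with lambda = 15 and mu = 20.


P0 = 1 - rho = 1 - 15/20 = 0.25

0.25


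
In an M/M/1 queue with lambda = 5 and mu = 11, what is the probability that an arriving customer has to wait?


P(wait) = rho = lambda/mu = 5/11 = 0.4545

0.4545


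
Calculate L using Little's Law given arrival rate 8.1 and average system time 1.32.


L = lambda * W = 8.1 * 1.32 = 10.69

10.69


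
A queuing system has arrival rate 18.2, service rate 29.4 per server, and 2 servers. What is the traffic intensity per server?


rho = lambda / (c * mu) = 18.2 / (2 * 29.4) = 0.3095

0.3095


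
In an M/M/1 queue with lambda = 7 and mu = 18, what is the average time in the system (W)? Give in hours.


W = 1/(mu - lambda) = 1/(18 - 7) = 0.0909 hours

0.0909 hours


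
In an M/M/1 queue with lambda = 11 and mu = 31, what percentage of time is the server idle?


Idle fraction = (1 - rho) * 100 = (1 - 11/31) * 100 = 64.5%

64.5%


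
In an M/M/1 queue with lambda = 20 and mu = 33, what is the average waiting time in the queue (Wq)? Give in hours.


rho = 20/33; Wq = rho/(mu - lambda) = 0.0466 hours

0.0466 hours


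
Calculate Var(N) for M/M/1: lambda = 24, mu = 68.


rho = 24/68; Var(N) = rho/(1-rho)^2 = 0.84

0.84


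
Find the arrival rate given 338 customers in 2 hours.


lambda = total arrivals / time = 338 / 2 = 169.0 per hour

169.0 per hour


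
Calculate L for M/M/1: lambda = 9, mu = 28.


rho = 9/28; L = rho/(1-rho) = 0.47

0.47


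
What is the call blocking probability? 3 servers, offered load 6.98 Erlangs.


B(N,A) = (A^N/N!) / sum(A^k/k!, k=0..N) with N=3, A=6.98 = 0.6367

0.6367


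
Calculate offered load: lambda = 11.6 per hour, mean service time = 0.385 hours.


Offered load a = lambda * E[S] = 11.6 * 0.385 = 4.47 Erlangs

4.47 Erlangs


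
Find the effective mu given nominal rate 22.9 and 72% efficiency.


Effective rate = mu * efficiency = 22.9 * 0.72 = 16.49 per hour

16.49 per hour


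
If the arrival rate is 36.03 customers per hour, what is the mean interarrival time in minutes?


Mean interarrival time = 60/lambda = 60/36.03 = 1.67 minutes

1.67 minutes


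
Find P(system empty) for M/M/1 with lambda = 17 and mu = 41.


P0 = 1 - rho = 1 - 17/41 = 0.5854

0.5854


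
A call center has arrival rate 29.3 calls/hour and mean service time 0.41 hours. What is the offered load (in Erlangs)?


Offered load a = lambda * E[S] = 29.3 * 0.41 = 12.01 Erlangs

12.01 Erlangs


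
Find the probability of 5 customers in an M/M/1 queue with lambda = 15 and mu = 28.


rho = 15/28; P(n) = (1-rho)*rho^n = (1-15/28)*(15/28)^5 = 0.0205

0.0205


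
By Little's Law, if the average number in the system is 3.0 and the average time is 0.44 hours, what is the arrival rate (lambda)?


lambda = L / W = 3.0 / 0.44 = 6.82 per hour

6.82 per hour


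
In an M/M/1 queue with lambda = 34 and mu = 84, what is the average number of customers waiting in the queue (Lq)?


rho = 34/84; Lq = rho^2/(1-rho) = 0.28

0.28


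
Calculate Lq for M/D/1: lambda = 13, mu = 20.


M/D/1: Lq = rho^2 / (2*(1-rho)) where rho = 13/20; Lq = 0.6

0.6


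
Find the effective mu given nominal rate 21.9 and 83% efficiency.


Effective rate = mu * efficiency = 21.9 * 0.83 = 18.18 per hour

18.18 per hour


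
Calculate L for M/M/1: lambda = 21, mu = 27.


rho = 21/27; L = rho/(1-rho) = 3.5

3.5


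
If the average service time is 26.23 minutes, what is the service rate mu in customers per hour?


mu = 60 / avg_service_time = 60 / 26.23 = 2.29 per hour

2.29 per hour


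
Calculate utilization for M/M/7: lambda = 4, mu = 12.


rho = lambda/(c*mu) = 4/(7*12) = 0.0476

0.0476


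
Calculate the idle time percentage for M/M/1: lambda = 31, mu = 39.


Idle fraction = (1 - rho) * 100 = (1 - 31/39) * 100 = 20.5%

20.5%


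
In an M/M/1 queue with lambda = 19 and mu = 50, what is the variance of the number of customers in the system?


rho = 19/50; Var(N) = rho/(1-rho)^2 = 0.99

0.99


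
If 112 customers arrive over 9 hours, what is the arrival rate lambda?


lambda = total arrivals / time = 112 / 9 = 12.44 per hour

12.44 per hour


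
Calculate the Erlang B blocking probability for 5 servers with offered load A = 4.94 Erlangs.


B(N,A) = (A^N/N!) / sum(A^k/k!, k=0..N) with N=5, A=4.94 = 0.28

0.28


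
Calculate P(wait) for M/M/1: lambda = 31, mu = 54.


P(wait) = rho = lambda/mu = 31/54 = 0.5741

0.5741


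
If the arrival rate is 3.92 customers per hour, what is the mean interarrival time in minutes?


Mean interarrival time = 60/lambda = 60/3.92 = 15.31 minutes

15.31 minutes


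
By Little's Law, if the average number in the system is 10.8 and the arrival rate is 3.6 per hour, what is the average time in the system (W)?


W = L / lambda = 10.8 / 3.6 = 3.0 hours

3.0 hours


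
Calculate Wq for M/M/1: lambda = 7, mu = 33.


rho = 7/33; Wq = rho/(mu - lambda) = 0.0082 hours

0.0082 hours


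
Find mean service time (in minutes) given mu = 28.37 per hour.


Mean service time = 60/mu = 60/28.37 = 2.11 minutes

2.11 minutes


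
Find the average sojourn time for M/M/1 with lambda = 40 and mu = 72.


W = 1/(mu - lambda) = 1/(72 - 40) = 0.0313 hours

0.0313 hours


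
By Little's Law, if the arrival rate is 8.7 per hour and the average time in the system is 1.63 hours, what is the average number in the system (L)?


L = lambda * W = 8.7 * 1.63 = 14.18

14.18


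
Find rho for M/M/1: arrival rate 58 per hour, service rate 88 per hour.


rho = lambda/mu = 58/88 = 0.6591

0.6591


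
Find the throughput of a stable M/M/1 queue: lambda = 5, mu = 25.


For a stable queue (lambda < mu), throughput = lambda = 5 per hour

5 per hour


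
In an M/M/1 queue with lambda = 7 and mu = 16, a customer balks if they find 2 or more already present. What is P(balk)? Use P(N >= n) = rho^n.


P(N >= 2) = rho^2 = (7/16)^2 = 0.1914

0.1914


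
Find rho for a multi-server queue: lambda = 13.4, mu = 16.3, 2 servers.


rho = lambda / (c * mu) = 13.4 / (2 * 16.3) = 0.411

0.411


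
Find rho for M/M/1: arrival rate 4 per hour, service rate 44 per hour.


rho = lambda/mu = 4/44 = 0.0909

0.0909


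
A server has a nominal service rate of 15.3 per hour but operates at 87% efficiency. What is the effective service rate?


Effective rate = mu * efficiency = 15.3 * 0.87 = 13.31 per hour

13.31 per hour


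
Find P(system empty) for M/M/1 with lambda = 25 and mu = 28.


P0 = 1 - rho = 1 - 25/28 = 0.1071

0.1071


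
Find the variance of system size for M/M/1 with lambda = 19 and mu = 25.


rho = 19/25; Var(N) = rho/(1-rho)^2 = 13.19

13.19


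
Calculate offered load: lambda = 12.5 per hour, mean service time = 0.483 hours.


Offered load a = lambda * E[S] = 12.5 * 0.483 = 6.04 Erlangs

6.04 Erlangs


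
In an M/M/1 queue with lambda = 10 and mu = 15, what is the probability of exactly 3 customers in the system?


rho = 10/15; P(n) = (1-rho)*rho^n = (1-10/15)*(10/15)^3 = 0.0988

0.0988


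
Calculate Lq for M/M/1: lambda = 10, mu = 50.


rho = 10/50; Lq = rho^2/(1-rho) = 0.05

0.05


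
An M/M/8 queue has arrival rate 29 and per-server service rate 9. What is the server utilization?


rho = lambda/(c*mu) = 29/(8*9) = 0.4028

0.4028


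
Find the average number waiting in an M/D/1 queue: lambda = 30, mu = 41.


M/D/1: Lq = rho^2 / (2*(1-rho)) where rho = 30/41; Lq = 1.0

1.0


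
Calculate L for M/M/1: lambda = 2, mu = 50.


rho = 2/50; L = rho/(1-rho) = 0.04

0.04


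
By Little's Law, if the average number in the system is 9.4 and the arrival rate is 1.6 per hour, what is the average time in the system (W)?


W = L / lambda = 9.4 / 1.6 = 5.875 hours

5.875 hours


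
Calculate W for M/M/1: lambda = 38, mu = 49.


W = 1/(mu - lambda) = 1/(49 - 38) = 0.0909 hours

0.0909 hours


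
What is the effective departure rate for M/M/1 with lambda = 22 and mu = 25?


For a stable queue (lambda < mu), throughput = lambda = 22 per hour

22 per hour


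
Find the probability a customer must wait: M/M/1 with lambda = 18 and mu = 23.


P(wait) = rho = lambda/mu = 18/23 = 0.7826

0.7826


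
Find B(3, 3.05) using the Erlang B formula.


B(N,A) = (A^N/N!) / sum(A^k/k!, k=0..N) with N=3, A=3.05 = 0.3521

0.3521


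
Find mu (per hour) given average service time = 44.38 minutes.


mu = 60 / avg_service_time = 60 / 44.38 = 1.35 per hour

1.35 per hour


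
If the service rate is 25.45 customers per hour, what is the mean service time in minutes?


Mean service time = 60/mu = 60/25.45 = 2.36 minutes

2.36 minutes


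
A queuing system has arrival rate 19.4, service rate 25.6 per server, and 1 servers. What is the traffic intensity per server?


rho = lambda / (c * mu) = 19.4 / (1 * 25.6) = 0.7578

0.7578


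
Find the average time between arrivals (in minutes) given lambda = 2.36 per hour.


Mean interarrival time = 60/lambda = 60/2.36 = 25.42 minutes

25.42 minutes


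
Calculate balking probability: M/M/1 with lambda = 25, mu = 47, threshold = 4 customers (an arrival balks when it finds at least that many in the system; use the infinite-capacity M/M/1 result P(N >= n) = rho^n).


P(N >= 4) = rho^4 = (25/47)^4 = 0.0801

0.0801


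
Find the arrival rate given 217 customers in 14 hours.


lambda = total arrivals / time = 217 / 14 = 15.5 per hour

15.5 per hour


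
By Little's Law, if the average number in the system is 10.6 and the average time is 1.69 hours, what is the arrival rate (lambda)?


lambda = L / W = 10.6 / 1.69 = 6.27 per hour

6.27 per hour


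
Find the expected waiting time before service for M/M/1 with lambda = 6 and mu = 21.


rho = 6/21; Wq = rho/(mu - lambda) = 0.019 hours

0.019 hours


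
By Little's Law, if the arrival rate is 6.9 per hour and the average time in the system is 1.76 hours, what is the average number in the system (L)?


L = lambda * W = 6.9 * 1.76 = 12.14

12.14


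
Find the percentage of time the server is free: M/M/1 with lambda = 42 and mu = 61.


Idle fraction = (1 - rho) * 100 = (1 - 42/61) * 100 = 31.1%

31.1%


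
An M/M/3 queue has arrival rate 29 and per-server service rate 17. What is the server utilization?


rho = lambda/(c*mu) = 29/(3*17) = 0.5686

0.5686


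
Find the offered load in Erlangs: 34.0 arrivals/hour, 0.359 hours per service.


Offered load a = lambda * E[S] = 34.0 * 0.359 = 12.21 Erlangs

12.21 Erlangs


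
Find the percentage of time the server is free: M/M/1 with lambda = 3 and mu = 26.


Idle fraction = (1 - rho) * 100 = (1 - 3/26) * 100 = 88.5%

88.5%


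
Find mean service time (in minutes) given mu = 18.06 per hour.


Mean service time = 60/mu = 60/18.06 = 3.32 minutes

3.32 minutes


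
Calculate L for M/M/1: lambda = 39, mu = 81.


rho = 39/81; L = rho/(1-rho) = 0.93

0.93


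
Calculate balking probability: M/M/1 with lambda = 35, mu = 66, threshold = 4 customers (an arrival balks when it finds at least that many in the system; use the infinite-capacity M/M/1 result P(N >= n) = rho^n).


P(N >= 4) = rho^4 = (35/66)^4 = 0.0791

0.0791


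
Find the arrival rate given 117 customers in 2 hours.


lambda = total arrivals / time = 117 / 2 = 58.5 per hour

58.5 per hour


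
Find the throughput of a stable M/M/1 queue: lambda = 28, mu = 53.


For a stable queue (lambda < mu), throughput = lambda = 28 per hour

28 per hour


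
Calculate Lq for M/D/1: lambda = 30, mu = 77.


M/D/1: Lq = rho^2 / (2*(1-rho)) where rho = 30/77; Lq = 0.12

0.12


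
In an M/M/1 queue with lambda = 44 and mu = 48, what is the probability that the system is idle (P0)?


P0 = 1 - rho = 1 - 44/48 = 0.0833

0.0833


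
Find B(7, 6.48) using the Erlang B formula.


B(N,A) = (A^N/N!) / sum(A^k/k!, k=0..N) with N=7, A=6.48 = 0.2161

0.2161


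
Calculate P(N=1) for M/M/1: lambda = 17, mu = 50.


rho = 17/50; P(n) = (1-rho)*rho^n = (1-17/50)*(17/50)^1 = 0.2244

0.2244


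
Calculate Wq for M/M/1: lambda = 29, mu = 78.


rho = 29/78; Wq = rho/(mu - lambda) = 0.0076 hours

0.0076 hours


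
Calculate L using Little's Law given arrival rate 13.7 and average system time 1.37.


L = lambda * W = 13.7 * 1.37 = 18.77

18.77


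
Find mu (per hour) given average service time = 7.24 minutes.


mu = 60 / avg_service_time = 60 / 7.24 = 8.29 per hour

8.29 per hour


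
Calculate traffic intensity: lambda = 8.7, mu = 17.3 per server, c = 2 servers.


rho = lambda / (c * mu) = 8.7 / (2 * 17.3) = 0.2514

0.2514


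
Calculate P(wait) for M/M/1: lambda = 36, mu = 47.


P(wait) = rho = lambda/mu = 36/47 = 0.766

0.766


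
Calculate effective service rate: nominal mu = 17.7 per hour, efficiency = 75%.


Effective rate = mu * efficiency = 17.7 * 0.75 = 13.28 per hour

13.28 per hour


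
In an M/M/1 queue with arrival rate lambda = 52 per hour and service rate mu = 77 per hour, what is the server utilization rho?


rho = lambda/mu = 52/77 = 0.6753

0.6753


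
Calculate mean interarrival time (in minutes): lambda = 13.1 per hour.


Mean interarrival time = 60/lambda = 60/13.1 = 4.58 minutes

4.58 minutes


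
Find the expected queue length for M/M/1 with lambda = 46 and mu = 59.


rho = 46/59; Lq = rho^2/(1-rho) = 2.76

2.76


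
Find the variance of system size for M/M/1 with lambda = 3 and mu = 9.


rho = 3/9; Var(N) = rho/(1-rho)^2 = 0.75

0.75


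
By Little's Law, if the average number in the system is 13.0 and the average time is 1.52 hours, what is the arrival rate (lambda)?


lambda = L / W = 13.0 / 1.52 = 8.55 per hour

8.55 per hour


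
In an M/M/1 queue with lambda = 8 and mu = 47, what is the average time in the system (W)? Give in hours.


W = 1/(mu - lambda) = 1/(47 - 8) = 0.0256 hours

0.0256 hours


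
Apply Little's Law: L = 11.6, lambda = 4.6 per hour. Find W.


W = L / lambda = 11.6 / 4.6 = 2.5217 hours

2.5217 hours


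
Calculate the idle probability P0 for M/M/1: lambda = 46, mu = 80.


P0 = 1 - rho = 1 - 46/80 = 0.425

0.425


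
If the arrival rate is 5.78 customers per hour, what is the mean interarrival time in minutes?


Mean interarrival time = 60/lambda = 60/5.78 = 10.38 minutes

10.38 minutes


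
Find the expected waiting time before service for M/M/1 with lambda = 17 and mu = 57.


rho = 17/57; Wq = rho/(mu - lambda) = 0.0075 hours

0.0075 hours


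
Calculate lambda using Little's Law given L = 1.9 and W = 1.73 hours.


lambda = L / W = 1.9 / 1.73 = 1.1 per hour

1.1 per hour


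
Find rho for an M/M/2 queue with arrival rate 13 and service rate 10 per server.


rho = lambda/(c*mu) = 13/(2*10) = 0.65

0.65


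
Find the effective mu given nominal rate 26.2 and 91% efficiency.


Effective rate = mu * efficiency = 26.2 * 0.91 = 23.84 per hour

23.84 per hour


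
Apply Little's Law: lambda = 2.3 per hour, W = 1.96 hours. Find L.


L = lambda * W = 2.3 * 1.96 = 4.51

4.51


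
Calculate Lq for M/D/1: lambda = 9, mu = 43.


M/D/1: Lq = rho^2 / (2*(1-rho)) where rho = 9/43; Lq = 0.03

0.03


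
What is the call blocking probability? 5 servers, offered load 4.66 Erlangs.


B(N,A) = (A^N/N!) / sum(A^k/k!, k=0..N) with N=5, A=4.66 = 0.2567

0.2567


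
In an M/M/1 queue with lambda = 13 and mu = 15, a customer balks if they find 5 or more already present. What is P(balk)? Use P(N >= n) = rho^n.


P(N >= 5) = rho^5 = (13/15)^5 = 0.4889

0.4889


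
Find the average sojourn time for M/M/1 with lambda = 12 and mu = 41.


W = 1/(mu - lambda) = 1/(41 - 12) = 0.0345 hours

0.0345 hours


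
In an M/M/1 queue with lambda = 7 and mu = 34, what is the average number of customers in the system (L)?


rho = 7/34; L = rho/(1-rho) = 0.26

0.26


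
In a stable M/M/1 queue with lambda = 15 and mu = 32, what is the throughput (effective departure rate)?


For a stable queue (lambda < mu), throughput = lambda = 15 per hour

15 per hour


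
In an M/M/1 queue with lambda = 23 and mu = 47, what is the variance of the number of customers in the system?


rho = 23/47; Var(N) = rho/(1-rho)^2 = 1.88

1.88


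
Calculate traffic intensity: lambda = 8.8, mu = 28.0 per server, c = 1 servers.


rho = lambda / (c * mu) = 8.8 / (1 * 28.0) = 0.3143

0.3143


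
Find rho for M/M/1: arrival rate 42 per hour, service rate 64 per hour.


rho = lambda/mu = 42/64 = 0.6563

0.6563


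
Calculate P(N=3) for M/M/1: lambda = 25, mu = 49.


rho = 25/49; P(n) = (1-rho)*rho^n = (1-25/49)*(25/49)^3 = 0.065

0.065


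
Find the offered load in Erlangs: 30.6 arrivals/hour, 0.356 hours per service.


Offered load a = lambda * E[S] = 30.6 * 0.356 = 10.89 Erlangs

10.89 Erlangs


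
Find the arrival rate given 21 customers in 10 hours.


lambda = total arrivals / time = 21 / 10 = 2.1 per hour

2.1 per hour


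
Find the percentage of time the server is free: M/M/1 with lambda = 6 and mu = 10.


Idle fraction = (1 - rho) * 100 = (1 - 6/10) * 100 = 40.0%

40.0%


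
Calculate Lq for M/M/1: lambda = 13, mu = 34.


rho = 13/34; Lq = rho^2/(1-rho) = 0.24

0.24


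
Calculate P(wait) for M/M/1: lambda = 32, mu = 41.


P(wait) = rho = lambda/mu = 32/41 = 0.7805

0.7805


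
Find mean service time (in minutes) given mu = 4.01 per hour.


Mean service time = 60/mu = 60/4.01 = 14.96 minutes

14.96 minutes


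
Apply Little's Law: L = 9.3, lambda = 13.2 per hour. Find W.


W = L / lambda = 9.3 / 13.2 = 0.7045 hours

0.7045 hours


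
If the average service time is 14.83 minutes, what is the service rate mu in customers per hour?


mu = 60 / avg_service_time = 60 / 14.83 = 4.05 per hour

4.05 per hour


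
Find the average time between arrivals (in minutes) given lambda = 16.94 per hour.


Mean interarrival time = 60/lambda = 60/16.94 = 3.54 minutes

3.54 minutes


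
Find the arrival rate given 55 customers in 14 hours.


lambda = total arrivals / time = 55 / 14 = 3.93 per hour

3.93 per hour


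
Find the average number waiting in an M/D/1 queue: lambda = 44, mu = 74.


M/D/1: Lq = rho^2 / (2*(1-rho)) where rho = 44/74; Lq = 0.44

0.44


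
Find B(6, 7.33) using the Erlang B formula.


B(N,A) = (A^N/N!) / sum(A^k/k!, k=0..N) with N=6, A=7.33 = 0.3515

0.3515


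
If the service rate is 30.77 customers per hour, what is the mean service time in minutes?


Mean service time = 60/mu = 60/30.77 = 1.95 minutes

1.95 minutes


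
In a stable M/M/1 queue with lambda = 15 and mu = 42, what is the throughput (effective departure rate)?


For a stable queue (lambda < mu), throughput = lambda = 15 per hour

15 per hour


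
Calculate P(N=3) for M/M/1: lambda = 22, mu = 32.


rho = 22/32; P(n) = (1-rho)*rho^n = (1-22/32)*(22/32)^3 = 0.1015

0.1015


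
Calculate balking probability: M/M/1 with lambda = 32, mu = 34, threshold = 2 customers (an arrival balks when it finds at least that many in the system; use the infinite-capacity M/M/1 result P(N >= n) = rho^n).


P(N >= 2) = rho^2 = (32/34)^2 = 0.8858

0.8858


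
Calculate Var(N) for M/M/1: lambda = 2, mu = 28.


rho = 2/28; Var(N) = rho/(1-rho)^2 = 0.08

0.08


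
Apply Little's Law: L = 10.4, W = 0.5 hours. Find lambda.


lambda = L / W = 10.4 / 0.5 = 20.8 per hour

20.8 per hour


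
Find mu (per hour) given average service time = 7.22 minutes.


mu = 60 / avg_service_time = 60 / 7.22 = 8.31 per hour

8.31 per hour


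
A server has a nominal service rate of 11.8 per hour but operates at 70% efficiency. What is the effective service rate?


Effective rate = mu * efficiency = 11.8 * 0.7 = 8.26 per hour

8.26 per hour


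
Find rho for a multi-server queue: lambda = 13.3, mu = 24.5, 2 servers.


rho = lambda / (c * mu) = 13.3 / (2 * 24.5) = 0.2714

0.2714


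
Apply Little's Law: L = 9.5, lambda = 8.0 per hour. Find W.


W = L / lambda = 9.5 / 8.0 = 1.1875 hours

1.1875 hours


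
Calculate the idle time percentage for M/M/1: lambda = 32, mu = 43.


Idle fraction = (1 - rho) * 100 = (1 - 32/43) * 100 = 25.6%

25.6%


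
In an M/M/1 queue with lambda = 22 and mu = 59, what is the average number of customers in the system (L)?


rho = 22/59; L = rho/(1-rho) = 0.59

0.59


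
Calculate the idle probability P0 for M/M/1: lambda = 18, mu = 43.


P0 = 1 - rho = 1 - 18/43 = 0.5814

0.5814


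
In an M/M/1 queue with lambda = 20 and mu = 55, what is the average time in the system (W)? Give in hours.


W = 1/(mu - lambda) = 1/(55 - 20) = 0.0286 hours

0.0286 hours


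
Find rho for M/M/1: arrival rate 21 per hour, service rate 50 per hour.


rho = lambda/mu = 21/50 = 0.42

0.42


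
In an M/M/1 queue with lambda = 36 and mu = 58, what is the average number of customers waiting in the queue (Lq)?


rho = 36/58; Lq = rho^2/(1-rho) = 1.02

1.02


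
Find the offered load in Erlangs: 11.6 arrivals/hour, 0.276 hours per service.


Offered load a = lambda * E[S] = 11.6 * 0.276 = 3.2 Erlangs

3.2 Erlangs


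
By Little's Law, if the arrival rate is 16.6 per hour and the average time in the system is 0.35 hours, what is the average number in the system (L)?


L = lambda * W = 16.6 * 0.35 = 5.81

5.81


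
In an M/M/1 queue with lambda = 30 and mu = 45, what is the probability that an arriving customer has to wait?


P(wait) = rho = lambda/mu = 30/45 = 0.6667

0.6667


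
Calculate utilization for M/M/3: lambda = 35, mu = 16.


rho = lambda/(c*mu) = 35/(3*16) = 0.7292

0.7292


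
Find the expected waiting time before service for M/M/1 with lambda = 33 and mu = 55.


rho = 33/55; Wq = rho/(mu - lambda) = 0.0273 hours

0.0273 hours


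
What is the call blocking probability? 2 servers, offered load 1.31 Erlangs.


B(N,A) = (A^N/N!) / sum(A^k/k!, k=0..N) with N=2, A=1.31 = 0.2708

0.2708


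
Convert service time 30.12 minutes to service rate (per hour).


mu = 60 / avg_service_time = 60 / 30.12 = 1.99 per hour

1.99 per hour


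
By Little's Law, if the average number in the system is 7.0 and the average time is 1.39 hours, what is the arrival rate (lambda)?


lambda = L / W = 7.0 / 1.39 = 5.04 per hour

5.04 per hour


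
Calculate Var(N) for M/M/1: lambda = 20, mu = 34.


rho = 20/34; Var(N) = rho/(1-rho)^2 = 3.47

3.47


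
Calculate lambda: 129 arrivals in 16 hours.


lambda = total arrivals / time = 129 / 16 = 8.06 per hour

8.06 per hour


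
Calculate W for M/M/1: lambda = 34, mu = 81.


W = 1/(mu - lambda) = 1/(81 - 34) = 0.0213 hours

0.0213 hours


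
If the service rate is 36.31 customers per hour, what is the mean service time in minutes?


Mean service time = 60/mu = 60/36.31 = 1.65 minutes

1.65 minutes


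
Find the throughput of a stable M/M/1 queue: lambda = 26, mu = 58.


For a stable queue (lambda < mu), throughput = lambda = 26 per hour

26 per hour


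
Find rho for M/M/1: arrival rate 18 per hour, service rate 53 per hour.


rho = lambda/mu = 18/53 = 0.3396

0.3396


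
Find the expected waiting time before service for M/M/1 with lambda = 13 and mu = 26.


rho = 13/26; Wq = rho/(mu - lambda) = 0.0385 hours

0.0385 hours


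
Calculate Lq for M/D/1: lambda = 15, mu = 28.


M/D/1: Lq = rho^2 / (2*(1-rho)) where rho = 15/28; Lq = 0.31

0.31


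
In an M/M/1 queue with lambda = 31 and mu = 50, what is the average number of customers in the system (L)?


rho = 31/50; L = rho/(1-rho) = 1.63

1.63


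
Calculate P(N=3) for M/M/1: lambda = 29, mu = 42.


rho = 29/42; P(n) = (1-rho)*rho^n = (1-29/42)*(29/42)^3 = 0.1019

0.1019


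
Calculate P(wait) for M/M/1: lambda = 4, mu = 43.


P(wait) = rho = lambda/mu = 4/43 = 0.093

0.093


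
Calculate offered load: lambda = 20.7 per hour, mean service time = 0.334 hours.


Offered load a = lambda * E[S] = 20.7 * 0.334 = 6.91 Erlangs

6.91 Erlangs


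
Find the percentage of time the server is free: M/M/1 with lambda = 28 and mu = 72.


Idle fraction = (1 - rho) * 100 = (1 - 28/72) * 100 = 61.1%

61.1%


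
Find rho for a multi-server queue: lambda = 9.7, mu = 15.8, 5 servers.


rho = lambda / (c * mu) = 9.7 / (5 * 15.8) = 0.1228

0.1228


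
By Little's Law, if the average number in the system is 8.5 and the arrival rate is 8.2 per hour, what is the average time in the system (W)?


W = L / lambda = 8.5 / 8.2 = 1.0366 hours

1.0366 hours


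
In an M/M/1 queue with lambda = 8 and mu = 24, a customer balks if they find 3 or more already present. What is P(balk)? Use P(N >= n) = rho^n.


P(N >= 3) = rho^3 = (8/24)^3 = 0.037

0.037


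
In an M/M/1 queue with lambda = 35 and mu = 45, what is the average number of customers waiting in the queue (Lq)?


rho = 35/45; Lq = rho^2/(1-rho) = 2.72

2.72


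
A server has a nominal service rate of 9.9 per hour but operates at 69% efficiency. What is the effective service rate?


Effective rate = mu * efficiency = 9.9 * 0.69 = 6.83 per hour

6.83 per hour


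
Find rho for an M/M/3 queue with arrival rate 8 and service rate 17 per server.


rho = lambda/(c*mu) = 8/(3*17) = 0.1569

0.1569


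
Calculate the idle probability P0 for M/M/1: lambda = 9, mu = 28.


P0 = 1 - rho = 1 - 9/28 = 0.6786

0.6786


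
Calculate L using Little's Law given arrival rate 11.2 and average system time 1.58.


L = lambda * W = 11.2 * 1.58 = 17.7

17.7


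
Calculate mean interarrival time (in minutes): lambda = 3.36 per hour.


Mean interarrival time = 60/lambda = 60/3.36 = 17.86 minutes

17.86 minutes


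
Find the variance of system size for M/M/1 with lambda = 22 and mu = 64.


rho = 22/64; Var(N) = rho/(1-rho)^2 = 0.8

0.8


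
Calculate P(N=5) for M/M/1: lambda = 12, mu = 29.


rho = 12/29; P(n) = (1-rho)*rho^n = (1-12/29)*(12/29)^5 = 0.0071

0.0071


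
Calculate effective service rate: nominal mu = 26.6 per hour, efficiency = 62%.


Effective rate = mu * efficiency = 26.6 * 0.62 = 16.49 per hour

16.49 per hour


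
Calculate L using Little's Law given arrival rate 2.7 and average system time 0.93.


L = lambda * W = 2.7 * 0.93 = 2.51

2.51


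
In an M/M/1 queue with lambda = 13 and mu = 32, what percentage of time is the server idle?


Idle fraction = (1 - rho) * 100 = (1 - 13/32) * 100 = 59.4%

59.4%


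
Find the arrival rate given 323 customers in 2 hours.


lambda = total arrivals / time = 323 / 2 = 161.5 per hour

161.5 per hour


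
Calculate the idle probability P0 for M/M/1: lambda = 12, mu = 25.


P0 = 1 - rho = 1 - 12/25 = 0.52

0.52


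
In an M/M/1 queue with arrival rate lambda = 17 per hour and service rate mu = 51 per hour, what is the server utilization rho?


rho = lambda/mu = 17/51 = 0.3333

0.3333


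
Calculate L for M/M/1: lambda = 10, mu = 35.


rho = 10/35; L = rho/(1-rho) = 0.4

0.4


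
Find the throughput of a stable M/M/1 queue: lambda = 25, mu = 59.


For a stable queue (lambda < mu), throughput = lambda = 25 per hour

25 per hour


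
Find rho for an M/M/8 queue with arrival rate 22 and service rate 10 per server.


rho = lambda/(c*mu) = 22/(8*10) = 0.275

0.275


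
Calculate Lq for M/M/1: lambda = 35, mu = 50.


rho = 35/50; Lq = rho^2/(1-rho) = 1.63

1.63


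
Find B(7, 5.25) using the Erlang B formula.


B(N,A) = (A^N/N!) / sum(A^k/k!, k=0..N) with N=7, A=5.25 = 0.1364

0.1364


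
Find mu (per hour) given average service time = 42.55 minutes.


mu = 60 / avg_service_time = 60 / 42.55 = 1.41 per hour

1.41 per hour


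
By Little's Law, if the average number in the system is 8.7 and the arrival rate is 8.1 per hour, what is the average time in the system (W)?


W = L / lambda = 8.7 / 8.1 = 1.0741 hours

1.0741 hours


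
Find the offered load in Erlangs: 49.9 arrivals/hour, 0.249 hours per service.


Offered load a = lambda * E[S] = 49.9 * 0.249 = 12.43 Erlangs

12.43 Erlangs


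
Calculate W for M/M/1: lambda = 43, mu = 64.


W = 1/(mu - lambda) = 1/(64 - 43) = 0.0476 hours

0.0476 hours


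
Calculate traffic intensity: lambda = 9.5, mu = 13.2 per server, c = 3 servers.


rho = lambda / (c * mu) = 9.5 / (3 * 13.2) = 0.2399

0.2399


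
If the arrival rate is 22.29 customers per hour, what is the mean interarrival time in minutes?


Mean interarrival time = 60/lambda = 60/22.29 = 2.69 minutes

2.69 minutes


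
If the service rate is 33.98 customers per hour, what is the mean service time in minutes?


Mean service time = 60/mu = 60/33.98 = 1.77 minutes

1.77 minutes


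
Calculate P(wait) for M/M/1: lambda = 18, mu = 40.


P(wait) = rho = lambda/mu = 18/40 = 0.45

0.45


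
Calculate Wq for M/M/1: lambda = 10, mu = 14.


rho = 10/14; Wq = rho/(mu - lambda) = 0.1786 hours

0.1786 hours


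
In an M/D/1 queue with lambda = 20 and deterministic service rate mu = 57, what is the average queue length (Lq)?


M/D/1: Lq = rho^2 / (2*(1-rho)) where rho = 20/57; Lq = 0.09

0.09


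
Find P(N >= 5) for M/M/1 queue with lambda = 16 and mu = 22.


P(N >= 5) = rho^5 = (16/22)^5 = 0.2035

0.2035


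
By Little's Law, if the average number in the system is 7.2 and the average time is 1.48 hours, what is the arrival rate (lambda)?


lambda = L / W = 7.2 / 1.48 = 4.86 per hour

4.86 per hour


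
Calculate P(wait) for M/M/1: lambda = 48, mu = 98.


P(wait) = rho = lambda/mu = 48/98 = 0.4898

0.4898


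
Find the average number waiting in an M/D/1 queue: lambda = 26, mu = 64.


M/D/1: Lq = rho^2 / (2*(1-rho)) where rho = 26/64; Lq = 0.14

0.14
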